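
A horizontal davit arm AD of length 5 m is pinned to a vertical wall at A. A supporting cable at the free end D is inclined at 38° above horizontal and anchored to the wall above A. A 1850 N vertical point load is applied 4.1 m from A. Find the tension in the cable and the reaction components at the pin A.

ΣM about A: T·sin38°·5 − 1850·4.1 = 0 → T = 7585/(5·0.615661) = 2464.02 ≈ 2464 N.
ΣF_x = 0: A_x − T·cos38° = 0 → A_x = 2464.02 × 0.788011 = 1942 N.
ΣF_y = 0: A_y + T·sin38° − 1850 = 0 → A_y = 1850 − 2464.02 × 0.615661 = 333.0 N.

T = 2464 N, A_x = 1942 N, A_y = 333.0 N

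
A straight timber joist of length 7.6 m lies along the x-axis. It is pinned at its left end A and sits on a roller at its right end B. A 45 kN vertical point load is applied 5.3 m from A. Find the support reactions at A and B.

Moments about A: B_y·7.6 − 45·5.3 = 0 → B_y = 238.5/7.6 = 31.3816 ≈ 31.38 kN.
ΣF_y = 0: A_y + 31.3816 − 45 = 0 → A_y = 13.62 kN.
ΣF_x = 0: no horizontal applied forces, so A_x = 0.

A_x = 0, A_y = 13.62 kN, B_y = 31.38 kN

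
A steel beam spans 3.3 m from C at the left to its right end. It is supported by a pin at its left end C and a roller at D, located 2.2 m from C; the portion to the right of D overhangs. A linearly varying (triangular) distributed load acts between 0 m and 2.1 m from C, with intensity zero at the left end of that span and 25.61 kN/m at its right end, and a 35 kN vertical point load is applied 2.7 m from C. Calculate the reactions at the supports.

C_x = 0, C_y = 1.824 kN, D_y = 60.07 kN

Resultant of the triangular load: ½ × 25.61 × 2.1 = 26.8905 kN, acting at 1.4 m from C (one-third of the span from the peak).
Taking moments about C: D_y·2.2 − (½·25.61·2.1)·1.4 − 35·2.7 = 0 → D_y = 132.1467/2.2 = 60.0667 ≈ 60.07 kN.
ΣF_y = 0: C_y + 60.0667 − ½·25.61·2.1 − 35 = 0 → C_y = 1.824 kN.
ΣF_x = 0: no horizontal applied forces, so C_x = 0.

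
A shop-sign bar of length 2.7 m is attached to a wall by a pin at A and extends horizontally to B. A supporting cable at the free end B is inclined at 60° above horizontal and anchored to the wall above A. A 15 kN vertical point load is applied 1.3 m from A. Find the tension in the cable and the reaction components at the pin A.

T = 8.340 kN, A_x = 4.170 kN, A_y = 7.778 kN

ΣM about A: T·sin60°·2.7 − 15·1.3 = 0 → T = 19.5/(2.7·0.866025) = 8.33951 ≈ 8.340 kN.
ΣF_x = 0: A_x − T·cos60° = 0 → A_x = 8.33951 × 0.5 = 4.170 kN.
ΣF_y = 0: A_y + T·sin60° − 15 = 0 → A_y = 15 − 8.33951 × 0.866025 = 7.778 kN.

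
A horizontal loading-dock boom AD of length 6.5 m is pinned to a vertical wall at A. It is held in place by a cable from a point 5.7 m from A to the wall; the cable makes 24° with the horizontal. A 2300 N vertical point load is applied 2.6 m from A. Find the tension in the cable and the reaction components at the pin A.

T = 2579 N, A_x = 2356 N, A_y = 1251 N

ΣM about A: T·sin24°·5.7 − 2300·2.6 = 0 → T = 5980/(5.7·0.406737) = 2579.36 ≈ 2579 N.
ΣF_x = 0: A_x − T·cos24° = 0 → A_x = 2579.36 × 0.913545 = 2356 N.
ΣF_y = 0: A_y + T·sin24° − 2300 = 0 → A_y = 2300 − 2579.36 × 0.406737 = 1251 N.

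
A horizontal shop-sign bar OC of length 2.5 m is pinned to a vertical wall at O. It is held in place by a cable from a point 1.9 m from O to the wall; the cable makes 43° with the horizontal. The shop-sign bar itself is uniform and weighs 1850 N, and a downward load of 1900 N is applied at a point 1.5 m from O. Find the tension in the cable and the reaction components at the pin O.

ΣM about O: T·sin43°·1.9 − 1850·1.25 − 1900·1.5 = 0 → T = 5162.5/(1.9·0.681998) = 3984.04 ≈ 3984 N.
ΣF_x = 0: O_x − T·cos43° = 0 → O_x = 3984.04 × 0.731354 = 2914 N.
ΣF_y = 0: O_y + T·sin43° − 1850 − 1900 = 0 → O_y = 3750 − 3984.04 × 0.681998 = 1033 N.

T = 3984 N, O_x = 2914 N, O_y = 1033 N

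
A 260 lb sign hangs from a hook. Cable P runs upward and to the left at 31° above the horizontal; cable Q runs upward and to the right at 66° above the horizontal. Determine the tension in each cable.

ΣF_x = 0: −T_P·cos31° + T_Q·cos66° = 0 → T_Q = 2.10743·T_P.
ΣF_y = 0: T_P·sin31° + T_Q·sin66° = 260.
Substitute: T_P·(0.515038 + 2.10743·0.913545) = 260 → T_P = 106.546 ≈ 106.5 lb.
Then T_Q = 2.10743 × 106.546 = 224.5 lb.

T_P = 106.5 lb, T_Q = 224.5 lb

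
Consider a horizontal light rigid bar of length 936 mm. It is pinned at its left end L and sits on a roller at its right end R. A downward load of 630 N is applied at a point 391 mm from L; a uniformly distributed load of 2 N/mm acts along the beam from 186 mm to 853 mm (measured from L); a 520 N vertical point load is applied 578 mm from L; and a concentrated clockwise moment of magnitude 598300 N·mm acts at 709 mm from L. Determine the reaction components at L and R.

L_x = 0, L_y = 520.1 N, R_y = 1964 N

Resultant of the distributed load: 2 × 667 = 1334 N at 519.5 mm from L.
ΣM about L: R_y·936 − 630·391 − (2·667)·519.5 − 520·578 − 598300 = 0 → R_y = 1838203/936 = 1963.89 ≈ 1964 N.
ΣF_y = 0: L_y + 1963.89 − 630 − 2·667 − 520 = 0 → L_y = 520.1 N.
ΣF_x = 0: no horizontal applied forces, so L_x = 0.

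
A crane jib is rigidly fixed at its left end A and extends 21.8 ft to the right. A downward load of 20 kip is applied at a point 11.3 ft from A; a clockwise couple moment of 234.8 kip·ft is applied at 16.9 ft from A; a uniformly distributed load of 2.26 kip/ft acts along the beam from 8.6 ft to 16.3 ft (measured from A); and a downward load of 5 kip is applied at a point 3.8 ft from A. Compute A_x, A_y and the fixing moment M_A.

Resultant of the distributed load: 2.26 × 7.7 = 17.402 kip at 12.45 ft from A.
ΣF_x = 0: A_x = 0.
ΣF_y = 0: A_y − 20 − 2.26·7.7 − 5 = 0 → A_y = 42.40 kip.
ΣM about A: M_A − 20·11.3 − 234.8 − (2.26·7.7)·12.45 − 5·3.8 = 0 → M_A = 696.5 kip·ft.

A_x = 0, A_y = 42.40 kip, M_A = 696.5 kip·ft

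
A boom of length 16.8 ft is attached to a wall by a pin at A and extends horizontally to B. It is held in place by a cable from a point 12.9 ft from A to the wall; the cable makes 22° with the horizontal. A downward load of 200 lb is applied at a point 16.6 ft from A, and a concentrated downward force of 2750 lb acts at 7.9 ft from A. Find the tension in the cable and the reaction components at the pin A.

T = 5183 lb, A_x = 4805 lb, A_y = 1009 lb

ΣM about A: T·sin22°·12.9 − 200·16.6 − 2750·7.9 = 0 → T = 25045/(12.9·0.374607) = 5182.69 ≈ 5183 lb.
ΣF_x = 0: A_x − T·cos22° = 0 → A_x = 5182.69 × 0.927184 = 4805 lb.
ΣF_y = 0: A_y + T·sin22° − 200 − 2750 = 0 → A_y = 2950 − 5182.69 × 0.374607 = 1009 lb.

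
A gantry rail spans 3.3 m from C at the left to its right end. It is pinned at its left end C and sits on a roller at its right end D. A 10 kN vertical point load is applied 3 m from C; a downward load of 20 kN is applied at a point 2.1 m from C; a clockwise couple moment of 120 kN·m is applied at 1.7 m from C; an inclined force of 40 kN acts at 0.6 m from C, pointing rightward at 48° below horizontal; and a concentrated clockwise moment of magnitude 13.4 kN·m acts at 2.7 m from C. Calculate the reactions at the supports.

Moments about C: D_y·3.3 − 10·3 − 20·2.1 − 120 − 40·sin48°·0.6 − 13.4 = 0 → D_y = 223.235/3.3 = 67.647 ≈ 67.65 kN.
ΣF_y = 0: C_y + 67.647 − 10 − 20 − 40·sin48° = 0 → C_y = -7.921 kN.
ΣF_x = 0: C_x + 40·cos48° = 0 → C_x = -26.77 kN.

C_x = -26.77 kN, C_y = -7.921 kN, D_y = 67.65 kN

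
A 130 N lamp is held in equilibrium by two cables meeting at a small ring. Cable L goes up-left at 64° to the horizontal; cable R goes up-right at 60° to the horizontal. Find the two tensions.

ΣF_x = 0: −T_L·cos64° + T_R·cos60° = 0 → T_R = 0.876742·T_L.
ΣF_y = 0: T_L·sin64° + T_R·sin60° = 130.
Substitute: T_L·(0.898794 + 0.876742·0.866025) = 130 → T_L = 78.4042 ≈ 78.40 N.
Then T_R = 0.876742 × 78.4042 = 68.74 N.

T_L = 78.40 N, T_R = 68.74 N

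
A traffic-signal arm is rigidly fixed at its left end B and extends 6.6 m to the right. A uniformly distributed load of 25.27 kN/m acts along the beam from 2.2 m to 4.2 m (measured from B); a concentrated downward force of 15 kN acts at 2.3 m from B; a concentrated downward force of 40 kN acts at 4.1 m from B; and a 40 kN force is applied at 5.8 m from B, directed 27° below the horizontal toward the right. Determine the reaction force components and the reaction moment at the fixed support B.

Resultant of the distributed load: 25.27 × 2 = 50.54 kN at 3.2 m from B.
ΣF_x = 0: B_x + 40·cos27° = 0 → B_x = -35.64 kN.
ΣF_y = 0: B_y − 25.27·2 − 15 − 40 − 40·sin27° = 0 → B_y = 123.7 kN.
ΣM about B: M_B − (25.27·2)·3.2 − 15·2.3 − 40·4.1 − 40·sin27°·5.8 = 0 → M_B = 465.6 kN·m.

B_x = -35.64 kN, B_y = 123.7 kN, M_B = 465.6 kN·m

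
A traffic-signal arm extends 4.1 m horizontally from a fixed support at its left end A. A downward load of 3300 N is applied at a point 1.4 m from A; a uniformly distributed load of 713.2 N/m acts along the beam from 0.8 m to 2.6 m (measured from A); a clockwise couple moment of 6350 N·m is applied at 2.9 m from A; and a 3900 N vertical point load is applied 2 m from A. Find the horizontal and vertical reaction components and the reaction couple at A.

A_x = 0, A_y = 8484 N, M_A = 20950 N·m

Resultant of the distributed load: 713.2 × 1.8 = 1283.76 N at 1.7 m from A.
ΣF_x = 0: A_x = 0.
ΣF_y = 0: A_y − 3300 − 713.2·1.8 − 3900 = 0 → A_y = 8484 N.
ΣM about A: M_A − 3300·1.4 − (713.2·1.8)·1.7 − 6350 − 3900·2 = 0 → M_A = 20950 N·m.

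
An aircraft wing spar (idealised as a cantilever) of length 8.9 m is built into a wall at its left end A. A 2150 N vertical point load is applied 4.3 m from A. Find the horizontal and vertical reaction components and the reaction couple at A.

A_x = 0, A_y = 2150 N, M_A = 9245 N·m

ΣF_x = 0: A_x = 0.
ΣF_y = 0: A_y − 2150 = 0 → A_y = 2150 N.
ΣM about A: M_A − 2150·4.3 = 0 → M_A = 9245 N·m.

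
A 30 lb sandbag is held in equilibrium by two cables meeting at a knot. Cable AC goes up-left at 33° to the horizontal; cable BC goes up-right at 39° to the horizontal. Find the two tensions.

ΣF_x = 0: −T_AC·cos33° + T_BC·cos39° = 0 → T_BC = 1.07917·T_AC.
ΣF_y = 0: T_AC·sin33° + T_BC·sin39° = 30.
Substitute: T_AC·(0.544639 + 1.07917·0.62932) = 30 → T_AC = 24.5142 ≈ 24.51 lb.
Then T_BC = 1.07917 × 24.5142 = 26.45 lb.

T_AC = 24.51 lb, T_BC = 26.45 lb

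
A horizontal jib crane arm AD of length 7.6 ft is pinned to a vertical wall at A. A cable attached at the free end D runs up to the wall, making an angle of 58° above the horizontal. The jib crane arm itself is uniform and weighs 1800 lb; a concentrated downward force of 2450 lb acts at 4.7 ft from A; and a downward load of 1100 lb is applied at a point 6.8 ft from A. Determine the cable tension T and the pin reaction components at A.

ΣM about A: T·sin58°·7.6 − 1800·3.8 − 2450·4.7 − 1100·6.8 = 0 → T = 25835/(7.6·0.848048) = 4008.43 ≈ 4008 lb.
ΣF_x = 0: A_x − T·cos58° = 0 → A_x = 4008.43 × 0.529919 = 2124 lb.
ΣF_y = 0: A_y + T·sin58° − 1800 − 2450 − 1100 = 0 → A_y = 5350 − 4008.43 × 0.848048 = 1951 lb.

T = 4008 lb, A_x = 2124 lb, A_y = 1951 lb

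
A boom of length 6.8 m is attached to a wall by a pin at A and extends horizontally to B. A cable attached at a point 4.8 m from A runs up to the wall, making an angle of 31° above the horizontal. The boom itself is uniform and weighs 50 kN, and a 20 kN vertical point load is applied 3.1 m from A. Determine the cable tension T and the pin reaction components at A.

T = 93.84 kN, A_x = 80.44 kN, A_y = 21.67 kN

ΣM about A: T·sin31°·4.8 − 50·3.4 − 20·3.1 = 0 → T = 232/(4.8·0.515038) = 93.8442 ≈ 93.84 kN.
ΣF_x = 0: A_x − T·cos31° = 0 → A_x = 93.8442 × 0.857167 = 80.44 kN.
ΣF_y = 0: A_y + T·sin31° − 50 − 20 = 0 → A_y = 70 − 93.8442 × 0.515038 = 21.67 kN.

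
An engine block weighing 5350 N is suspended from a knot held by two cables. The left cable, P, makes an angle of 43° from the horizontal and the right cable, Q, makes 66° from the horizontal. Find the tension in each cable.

ΣF_x = 0: −T_P·cos43° + T_Q·cos66° = 0 → T_Q = 1.7981·T_P.
ΣF_y = 0: T_P·sin43° + T_Q·sin66° = 5350.
Substitute: T_P·(0.681998 + 1.7981·0.913545) = 5350 → T_P = 2301.43 ≈ 2301 N.
Then T_Q = 1.7981 × 2301.43 = 4138 N.

T_P = 2301 N, T_Q = 4138 N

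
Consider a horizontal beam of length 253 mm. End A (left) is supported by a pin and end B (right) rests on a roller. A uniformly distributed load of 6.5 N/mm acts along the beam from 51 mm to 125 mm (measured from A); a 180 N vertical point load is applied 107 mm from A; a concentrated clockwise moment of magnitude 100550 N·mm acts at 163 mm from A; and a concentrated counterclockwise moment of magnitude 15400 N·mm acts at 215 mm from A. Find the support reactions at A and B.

Resultant of the distributed load: 6.5 × 74 = 481 N at 88 mm from A.
Moments about A: B_y·253 − (6.5·74)·88 − 180·107 − 100550 + 15400 = 0 → B_y = 146738/253 = 579.992 ≈ 580.0 N.
ΣF_y = 0: A_y + 579.992 − 6.5·74 − 180 = 0 → A_y = 81.01 N.
ΣF_x = 0: no horizontal applied forces, so A_x = 0.

A_x = 0, A_y = 81.01 N, B_y = 580.0 N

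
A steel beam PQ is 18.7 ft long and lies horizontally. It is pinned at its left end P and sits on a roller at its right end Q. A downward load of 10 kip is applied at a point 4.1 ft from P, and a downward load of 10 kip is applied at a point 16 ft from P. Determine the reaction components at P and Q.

Moments about P: Q_y·18.7 − 10·4.1 − 10·16 = 0 → Q_y = 201/18.7 = 10.7487 ≈ 10.75 kip.
ΣF_y = 0: P_y + 10.7487 − 10 − 10 = 0 → P_y = 9.251 kip.
ΣF_x = 0: no horizontal applied forces, so P_x = 0.

P_x = 0, P_y = 9.251 kip, Q_y = 10.75 kip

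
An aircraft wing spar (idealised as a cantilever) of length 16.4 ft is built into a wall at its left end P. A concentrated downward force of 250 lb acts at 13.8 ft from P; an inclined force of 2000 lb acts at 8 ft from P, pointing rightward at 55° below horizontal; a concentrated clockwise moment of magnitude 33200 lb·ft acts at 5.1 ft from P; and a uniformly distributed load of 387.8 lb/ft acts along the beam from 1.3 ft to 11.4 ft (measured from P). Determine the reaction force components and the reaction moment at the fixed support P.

P_x = -1147 lb, P_y = 5805 lb, M_P = 74630 lb·ft

Resultant of the distributed load: 387.8 × 10.1 = 3916.78 lb at 6.35 ft from P.
ΣF_x = 0: P_x + 2000·cos55° = 0 → P_x = -1147 lb.
ΣF_y = 0: P_y − 250 − 2000·sin55° − 387.8·10.1 = 0 → P_y = 5805 lb.
ΣM about P: M_P − 250·13.8 − 2000·sin55°·8 − 33200 − (387.8·10.1)·6.35 = 0 → M_P = 74630 lb·ft.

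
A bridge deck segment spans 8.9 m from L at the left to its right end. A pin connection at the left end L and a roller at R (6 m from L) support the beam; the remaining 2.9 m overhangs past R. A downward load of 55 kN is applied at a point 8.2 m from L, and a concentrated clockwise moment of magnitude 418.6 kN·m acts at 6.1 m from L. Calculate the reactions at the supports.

L_x = 0, L_y = -89.93 kN, R_y = 144.9 kN

ΣM about L: R_y·6 − 55·8.2 − 418.6 = 0 → R_y = 869.6/6 = 144.933 ≈ 144.9 kN.
ΣF_y = 0: L_y + 144.933 − 55 = 0 → L_y = -89.93 kN.
ΣF_x = 0: no horizontal applied forces, so L_x = 0.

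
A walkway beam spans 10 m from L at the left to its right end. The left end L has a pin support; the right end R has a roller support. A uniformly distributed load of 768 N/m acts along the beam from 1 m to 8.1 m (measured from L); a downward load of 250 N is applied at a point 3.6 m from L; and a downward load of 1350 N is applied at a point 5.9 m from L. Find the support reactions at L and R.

Resultant of the distributed load: 768 × 7.1 = 5452.8 N at 4.55 m from L.
Taking moments about L: R_y·10 − (768·7.1)·4.55 − 250·3.6 − 1350·5.9 = 0 → R_y = 33675.24/10 = 3367.52 ≈ 3368 N.
ΣF_y = 0: L_y + 3367.52 − 768·7.1 − 250 − 1350 = 0 → L_y = 3685 N.
ΣF_x = 0: no horizontal applied forces, so L_x = 0.

L_x = 0, L_y = 3685 N, R_y = 3368 N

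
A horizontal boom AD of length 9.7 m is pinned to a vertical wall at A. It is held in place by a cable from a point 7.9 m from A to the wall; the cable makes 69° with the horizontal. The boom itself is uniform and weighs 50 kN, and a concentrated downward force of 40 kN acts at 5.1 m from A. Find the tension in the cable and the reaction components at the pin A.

ΣM about A: T·sin69°·7.9 − 50·4.85 − 40·5.1 = 0 → T = 446.5/(7.9·0.93358) = 60.5401 ≈ 60.54 kN.
ΣF_x = 0: A_x − T·cos69° = 0 → A_x = 60.5401 × 0.358368 = 21.70 kN.
ΣF_y = 0: A_y + T·sin69° − 50 − 40 = 0 → A_y = 90 − 60.5401 × 0.93358 = 33.48 kN.

T = 60.54 kN, A_x = 21.70 kN, A_y = 33.48 kN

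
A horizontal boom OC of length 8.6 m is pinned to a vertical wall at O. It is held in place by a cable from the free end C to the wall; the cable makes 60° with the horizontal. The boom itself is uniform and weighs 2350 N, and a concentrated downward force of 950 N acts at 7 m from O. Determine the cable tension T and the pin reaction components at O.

T = 2250 N, O_x = 1125 N, O_y = 1352 N

ΣM about O: T·sin60°·8.6 − 2350·4.3 − 950·7 = 0 → T = 16755/(8.6·0.866025) = 2249.65 ≈ 2250 N.
ΣF_x = 0: O_x − T·cos60° = 0 → O_x = 2249.65 × 0.5 = 1125 N.
ΣF_y = 0: O_y + T·sin60° − 2350 − 950 = 0 → O_y = 3300 − 2249.65 × 0.866025 = 1352 N.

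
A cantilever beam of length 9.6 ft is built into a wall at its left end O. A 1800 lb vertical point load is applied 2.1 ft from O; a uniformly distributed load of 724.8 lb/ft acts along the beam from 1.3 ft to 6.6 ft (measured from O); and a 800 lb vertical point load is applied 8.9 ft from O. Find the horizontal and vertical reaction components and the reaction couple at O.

O_x = 0, O_y = 6441 lb, M_O = 26070 lb·ft

Resultant of the distributed load: 724.8 × 5.3 = 3841.44 lb at 3.95 ft from O.
ΣF_x = 0: O_x = 0.
ΣF_y = 0: O_y − 1800 − 724.8·5.3 − 800 = 0 → O_y = 6441 lb.
ΣM about O: M_O − 1800·2.1 − (724.8·5.3)·3.95 − 800·8.9 = 0 → M_O = 26070 lb·ft.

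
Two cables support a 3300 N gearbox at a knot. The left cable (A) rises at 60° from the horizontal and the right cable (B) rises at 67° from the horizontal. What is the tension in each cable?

ΣF_x = 0: −T_A·cos60° + T_B·cos67° = 0 → T_B = 1.27965·T_A.
ΣF_y = 0: T_A·sin60° + T_B·sin67° = 3300.
Substitute: T_A·(0.866025 + 1.27965·0.920505) = 3300 → T_A = 1614.52 ≈ 1615 N.
Then T_B = 1.27965 × 1614.52 = 2066 N.

T_A = 1615 N, T_B = 2066 N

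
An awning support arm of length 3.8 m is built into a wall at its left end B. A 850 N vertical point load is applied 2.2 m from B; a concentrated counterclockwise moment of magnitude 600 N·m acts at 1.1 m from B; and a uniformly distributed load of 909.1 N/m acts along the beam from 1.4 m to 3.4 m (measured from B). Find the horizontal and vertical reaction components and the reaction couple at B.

B_x = 0, B_y = 2668 N, M_B = 5634 N·m

Resultant of the distributed load: 909.1 × 2 = 1818.2 N at 2.4 m from B.
ΣF_x = 0: B_x = 0.
ΣF_y = 0: B_y − 850 − 909.1·2 = 0 → B_y = 2668 N.
ΣM about B: M_B − 850·2.2 + 600 − (909.1·2)·2.4 = 0 → M_B = 5634 N·m.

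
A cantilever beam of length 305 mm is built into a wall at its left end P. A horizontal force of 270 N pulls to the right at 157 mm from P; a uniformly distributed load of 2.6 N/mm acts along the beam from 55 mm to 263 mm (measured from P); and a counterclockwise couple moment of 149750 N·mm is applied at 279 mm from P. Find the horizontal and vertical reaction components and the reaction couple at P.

Resultant of the distributed load: 2.6 × 208 = 540.8 N at 159 mm from P.
ΣF_x = 0: P_x + 270 = 0 → P_x = -270.0 N.
ΣF_y = 0: P_y − 2.6·208 = 0 → P_y = 540.8 N.
ΣM about P: M_P − (2.6·208)·159 + 149750 = 0 → M_P = -63760 N·mm.

P_x = -270.0 N, P_y = 540.8 N, M_P = -63760 N·mm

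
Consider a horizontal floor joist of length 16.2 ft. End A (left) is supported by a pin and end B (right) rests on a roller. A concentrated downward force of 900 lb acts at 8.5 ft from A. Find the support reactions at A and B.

A_x = 0, A_y = 427.8 lb, B_y = 472.2 lb

Moments about A: B_y·16.2 − 900·8.5 = 0 → B_y = 7650/16.2 = 472.222 ≈ 472.2 lb.
ΣF_y = 0: A_y + 472.222 − 900 = 0 → A_y = 427.8 lb.
ΣF_x = 0: no horizontal applied forces, so A_x = 0.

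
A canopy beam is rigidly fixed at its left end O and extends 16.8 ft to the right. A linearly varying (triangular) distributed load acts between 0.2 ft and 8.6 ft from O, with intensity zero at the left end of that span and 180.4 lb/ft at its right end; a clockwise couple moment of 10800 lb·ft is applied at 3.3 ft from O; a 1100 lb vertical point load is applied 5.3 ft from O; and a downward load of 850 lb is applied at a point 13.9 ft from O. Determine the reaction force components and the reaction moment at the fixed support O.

O_x = 0, O_y = 2708 lb, M_O = 32840 lb·ft

Resultant of the triangular load: ½ × 180.4 × 8.4 = 757.68 lb, acting at 5.8 ft from O (one-third of the span from the peak).
ΣF_x = 0: O_x = 0.
ΣF_y = 0: O_y − ½·180.4·8.4 − 1100 − 850 = 0 → O_y = 2708 lb.
ΣM about O: M_O − (½·180.4·8.4)·5.8 − 10800 − 1100·5.3 − 850·13.9 = 0 → M_O = 32840 lb·ft.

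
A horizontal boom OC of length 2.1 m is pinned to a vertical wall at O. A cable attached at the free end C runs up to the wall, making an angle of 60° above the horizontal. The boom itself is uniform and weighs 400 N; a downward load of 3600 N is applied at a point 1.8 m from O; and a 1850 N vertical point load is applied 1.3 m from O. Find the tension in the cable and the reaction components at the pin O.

T = 5116 N, O_x = 2558 N, O_y = 1419 N

ΣM about O: T·sin60°·2.1 − 400·1.05 − 3600·1.8 − 1850·1.3 = 0 → T = 9305/(2.1·0.866025) = 5116.43 ≈ 5116 N.
ΣF_x = 0: O_x − T·cos60° = 0 → O_x = 5116.43 × 0.5 = 2558 N.
ΣF_y = 0: O_y + T·sin60° − 400 − 3600 − 1850 = 0 → O_y = 5850 − 5116.43 × 0.866025 = 1419 N.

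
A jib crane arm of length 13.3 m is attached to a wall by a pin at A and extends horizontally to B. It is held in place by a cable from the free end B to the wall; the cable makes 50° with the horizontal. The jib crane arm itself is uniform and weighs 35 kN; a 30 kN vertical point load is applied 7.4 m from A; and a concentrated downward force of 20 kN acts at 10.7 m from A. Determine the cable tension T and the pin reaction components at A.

T = 65.64 kN, A_x = 42.19 kN, A_y = 34.72 kN

ΣM about A: T·sin50°·13.3 − 35·6.65 − 30·7.4 − 20·10.7 = 0 → T = 668.75/(13.3·0.766044) = 65.6385 ≈ 65.64 kN.
ΣF_x = 0: A_x − T·cos50° = 0 → A_x = 65.6385 × 0.642788 = 42.19 kN.
ΣF_y = 0: A_y + T·sin50° − 35 − 30 − 20 = 0 → A_y = 85 − 65.6385 × 0.766044 = 34.72 kN.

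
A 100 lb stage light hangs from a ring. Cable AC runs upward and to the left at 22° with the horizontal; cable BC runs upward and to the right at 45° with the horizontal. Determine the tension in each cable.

T_AC = 76.82 lb, T_BC = 100.7 lb

ΣF_x = 0: −T_AC·cos22° + T_BC·cos45° = 0 → T_BC = 1.31124·T_AC.
ΣF_y = 0: T_AC·sin22° + T_BC·sin45° = 100.
Substitute: T_AC·(0.374607 + 1.31124·0.707107) = 100 → T_AC = 76.8171 ≈ 76.82 lb.
Then T_BC = 1.31124 × 76.8171 = 100.7 lb.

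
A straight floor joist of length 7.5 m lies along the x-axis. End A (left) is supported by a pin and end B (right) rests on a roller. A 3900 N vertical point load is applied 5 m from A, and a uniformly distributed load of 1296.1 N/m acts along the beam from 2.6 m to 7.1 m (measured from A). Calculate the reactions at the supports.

Resultant of the distributed load: 1296.1 × 4.5 = 5832.45 N at 4.85 m from A.
Taking moments about A: B_y·7.5 − 3900·5 − (1296.1·4.5)·4.85 = 0 → B_y = 47787.3825/7.5 = 6371.65 ≈ 6372 N.
ΣF_y = 0: A_y + 6371.65 − 3900 − 1296.1·4.5 = 0 → A_y = 3361 N.
ΣF_x = 0: no horizontal applied forces, so A_x = 0.

A_x = 0, A_y = 3361 N, B_y = 6372 N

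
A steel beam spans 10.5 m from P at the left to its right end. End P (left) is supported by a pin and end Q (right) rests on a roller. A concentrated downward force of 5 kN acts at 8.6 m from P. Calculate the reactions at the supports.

P_x = 0, P_y = 0.9048 kN, Q_y = 4.095 kN

Taking moments about P: Q_y·10.5 − 5·8.6 = 0 → Q_y = 43/10.5 = 4.09524 ≈ 4.095 kN.
ΣF_y = 0: P_y + 4.09524 − 5 = 0 → P_y = 0.9048 kN.
ΣF_x = 0: no horizontal applied forces, so P_x = 0.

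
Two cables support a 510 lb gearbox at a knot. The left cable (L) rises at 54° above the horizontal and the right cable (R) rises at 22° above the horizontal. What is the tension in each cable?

T_L = 487.3 lb, T_R = 308.9 lb

ΣF_x = 0: −T_L·cos54° + T_R·cos22° = 0 → T_R = 0.633947·T_L.
ΣF_y = 0: T_L·sin54° + T_R·sin22° = 510.
Substitute: T_L·(0.809017 + 0.633947·0.374607) = 510 → T_L = 487.34 ≈ 487.3 lb.
Then T_R = 0.633947 × 487.34 = 308.9 lb.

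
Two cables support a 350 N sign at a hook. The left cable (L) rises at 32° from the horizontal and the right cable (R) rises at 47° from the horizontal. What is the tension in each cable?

ΣF_x = 0: −T_L·cos32° + T_R·cos47° = 0 → T_R = 1.24348·T_L.
ΣF_y = 0: T_L·sin32° + T_R·sin47° = 350.
Substitute: T_L·(0.529919 + 1.24348·0.731354) = 350 → T_L = 243.166 ≈ 243.2 N.
Then T_R = 1.24348 × 243.166 = 302.4 N.

T_L = 243.2 N, T_R = 302.4 N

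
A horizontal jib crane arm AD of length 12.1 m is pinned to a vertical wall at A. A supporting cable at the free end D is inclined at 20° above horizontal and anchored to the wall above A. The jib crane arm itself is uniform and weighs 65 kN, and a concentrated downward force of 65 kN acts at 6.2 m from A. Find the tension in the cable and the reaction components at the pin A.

T = 192.4 kN, A_x = 180.8 kN, A_y = 64.19 kN

ΣM about A: T·sin20°·12.1 − 65·6.05 − 65·6.2 = 0 → T = 796.25/(12.1·0.34202) = 192.403 ≈ 192.4 kN.
ΣF_x = 0: A_x − T·cos20° = 0 → A_x = 192.403 × 0.939693 = 180.8 kN.
ΣF_y = 0: A_y + T·sin20° − 65 − 65 = 0 → A_y = 130 − 192.403 × 0.34202 = 64.19 kN.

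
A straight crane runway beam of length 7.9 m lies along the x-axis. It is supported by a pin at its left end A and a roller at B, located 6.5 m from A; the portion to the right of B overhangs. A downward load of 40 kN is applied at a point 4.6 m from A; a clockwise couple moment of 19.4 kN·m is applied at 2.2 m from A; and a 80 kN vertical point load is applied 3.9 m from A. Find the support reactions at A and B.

A_x = 0, A_y = 40.71 kN, B_y = 79.29 kN

Taking moments about A: B_y·6.5 − 40·4.6 − 19.4 − 80·3.9 = 0 → B_y = 515.4/6.5 = 79.2923 ≈ 79.29 kN.
ΣF_y = 0: A_y + 79.2923 − 40 − 80 = 0 → A_y = 40.71 kN.
ΣF_x = 0: no horizontal applied forces, so A_x = 0.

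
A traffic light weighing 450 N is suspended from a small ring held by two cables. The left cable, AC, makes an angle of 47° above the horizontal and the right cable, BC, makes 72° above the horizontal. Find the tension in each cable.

T_AC = 159.0 N, T_BC = 350.9 N

ΣF_x = 0: −T_AC·cos47° + T_BC·cos72° = 0 → T_BC = 2.20699·T_AC.
ΣF_y = 0: T_AC·sin47° + T_BC·sin72° = 450.
Substitute: T_AC·(0.731354 + 2.20699·0.951057) = 450 → T_AC = 158.992 ≈ 159.0 N.
Then T_BC = 2.20699 × 158.992 = 350.9 N.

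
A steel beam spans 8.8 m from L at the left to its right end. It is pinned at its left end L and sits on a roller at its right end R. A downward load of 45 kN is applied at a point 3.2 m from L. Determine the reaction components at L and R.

Moments about L: R_y·8.8 − 45·3.2 = 0 → R_y = 144/8.8 = 16.3636 ≈ 16.36 kN.
ΣF_y = 0: L_y + 16.3636 − 45 = 0 → L_y = 28.64 kN.
ΣF_x = 0: no horizontal applied forces, so L_x = 0.

L_x = 0, L_y = 28.64 kN, R_y = 16.36 kN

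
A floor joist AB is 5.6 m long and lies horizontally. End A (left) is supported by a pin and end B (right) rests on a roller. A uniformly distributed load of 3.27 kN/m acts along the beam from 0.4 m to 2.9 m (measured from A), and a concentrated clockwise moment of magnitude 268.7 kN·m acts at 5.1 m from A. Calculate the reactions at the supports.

A_x = 0, A_y = -42.22 kN, B_y = 50.39 kN

Resultant of the distributed load: 3.27 × 2.5 = 8.175 kN at 1.65 m from A.
Taking moments about A: B_y·5.6 − (3.27·2.5)·1.65 − 268.7 = 0 → B_y = 282.18875/5.6 = 50.3908 ≈ 50.39 kN.
ΣF_y = 0: A_y + 50.3908 − 3.27·2.5 = 0 → A_y = -42.22 kN.
ΣF_x = 0: no horizontal applied forces, so A_x = 0.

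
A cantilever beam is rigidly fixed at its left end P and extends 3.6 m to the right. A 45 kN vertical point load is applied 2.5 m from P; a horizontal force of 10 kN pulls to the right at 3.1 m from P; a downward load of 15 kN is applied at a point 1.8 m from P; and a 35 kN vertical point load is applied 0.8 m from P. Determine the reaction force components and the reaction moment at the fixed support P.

ΣF_x = 0: P_x + 10 = 0 → P_x = -10.00 kN.
ΣF_y = 0: P_y − 45 − 15 − 35 = 0 → P_y = 95.00 kN.
ΣM about P: M_P − 45·2.5 − 15·1.8 − 35·0.8 = 0 → M_P = 167.5 kN·m.

P_x = -10.00 kN, P_y = 95.00 kN, M_P = 167.5 kN·m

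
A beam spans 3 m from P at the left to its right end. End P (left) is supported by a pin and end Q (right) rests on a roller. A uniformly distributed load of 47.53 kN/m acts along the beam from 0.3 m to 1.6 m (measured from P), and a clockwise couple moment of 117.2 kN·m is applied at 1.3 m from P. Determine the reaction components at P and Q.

Resultant of the distributed load: 47.53 × 1.3 = 61.789 kN at 0.95 m from P.
Taking moments about P: Q_y·3 − (47.53·1.3)·0.95 − 117.2 = 0 → Q_y = 175.89955/3 = 58.6332 ≈ 58.63 kN.
ΣF_y = 0: P_y + 58.6332 − 47.53·1.3 = 0 → P_y = 3.156 kN.
ΣF_x = 0: no horizontal applied forces, so P_x = 0.

P_x = 0, P_y = 3.156 kN, Q_y = 58.63 kN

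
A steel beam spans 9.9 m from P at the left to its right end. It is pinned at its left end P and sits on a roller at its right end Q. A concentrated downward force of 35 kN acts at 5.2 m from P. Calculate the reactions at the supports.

P_x = 0, P_y = 16.62 kN, Q_y = 18.38 kN

ΣM about P: Q_y·9.9 − 35·5.2 = 0 → Q_y = 182/9.9 = 18.3838 ≈ 18.38 kN.
ΣF_y = 0: P_y + 18.3838 − 35 = 0 → P_y = 16.62 kN.
ΣF_x = 0: no horizontal applied forces, so P_x = 0.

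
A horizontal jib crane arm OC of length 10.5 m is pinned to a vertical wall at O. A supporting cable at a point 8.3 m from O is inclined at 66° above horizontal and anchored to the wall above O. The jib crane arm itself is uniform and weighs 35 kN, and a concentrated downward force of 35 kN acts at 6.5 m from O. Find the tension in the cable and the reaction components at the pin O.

T = 54.24 kN, O_x = 22.06 kN, O_y = 20.45 kN

ΣM about O: T·sin66°·8.3 − 35·5.25 − 35·6.5 = 0 → T = 411.25/(8.3·0.913545) = 54.2373 ≈ 54.24 kN.
ΣF_x = 0: O_x − T·cos66° = 0 → O_x = 54.2373 × 0.406737 = 22.06 kN.
ΣF_y = 0: O_y + T·sin66° − 35 − 35 = 0 → O_y = 70 − 54.2373 × 0.913545 = 20.45 kN.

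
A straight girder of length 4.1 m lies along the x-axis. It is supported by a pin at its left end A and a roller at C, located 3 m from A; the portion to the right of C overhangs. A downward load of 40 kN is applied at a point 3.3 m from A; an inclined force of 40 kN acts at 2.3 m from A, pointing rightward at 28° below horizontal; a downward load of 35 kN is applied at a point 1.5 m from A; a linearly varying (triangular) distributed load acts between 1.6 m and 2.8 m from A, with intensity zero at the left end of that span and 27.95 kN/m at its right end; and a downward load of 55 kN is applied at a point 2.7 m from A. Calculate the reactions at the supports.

Resultant of the triangular load: ½ × 27.95 × 1.2 = 16.77 kN, acting at 2.4 m from A (one-third of the span from the peak).
Moments about A: C_y·3 − 40·3.3 − 40·sin28°·2.3 − 35·1.5 − (½·27.95·1.2)·2.4 − 55·2.7 = 0 → C_y = 416.439/3 = 138.813 ≈ 138.8 kN.
ΣF_y = 0: A_y + 138.813 − 40 − 40·sin28° − 35 − ½·27.95·1.2 − 55 = 0 → A_y = 26.74 kN.
ΣF_x = 0: A_x + 40·cos28° = 0 → A_x = -35.32 kN.

A_x = -35.32 kN, A_y = 26.74 kN, C_y = 138.8 kN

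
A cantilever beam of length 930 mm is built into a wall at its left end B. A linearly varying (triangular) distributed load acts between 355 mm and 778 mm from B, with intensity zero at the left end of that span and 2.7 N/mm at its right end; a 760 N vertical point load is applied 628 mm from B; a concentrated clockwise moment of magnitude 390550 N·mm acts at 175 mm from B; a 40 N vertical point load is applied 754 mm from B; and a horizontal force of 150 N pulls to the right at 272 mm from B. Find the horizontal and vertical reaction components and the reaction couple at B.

B_x = -150.0 N, B_y = 1371 N, M_B = 1262000 N·mm

Resultant of the triangular load: ½ × 2.7 × 423 = 571.05 N, acting at 637 mm from B (one-third of the span from the peak).
ΣF_x = 0: B_x + 150 = 0 → B_x = -150.0 N.
ΣF_y = 0: B_y − ½·2.7·423 − 760 − 40 = 0 → B_y = 1371 N.
ΣM about B: M_B − (½·2.7·423)·637 − 760·628 − 390550 − 40·754 = 0 → M_B = 1262000 N·mm.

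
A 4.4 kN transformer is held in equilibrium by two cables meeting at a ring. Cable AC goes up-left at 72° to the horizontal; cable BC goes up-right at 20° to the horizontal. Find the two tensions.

ΣF_x = 0: −T_AC·cos72° + T_BC·cos20° = 0 → T_BC = 0.328849·T_AC.
ΣF_y = 0: T_AC·sin72° + T_BC·sin20° = 4.4.
Substitute: T_AC·(0.951057 + 0.328849·0.34202) = 4.4 → T_AC = 4.13717 ≈ 4.137 kN.
Then T_BC = 0.328849 × 4.13717 = 1.361 kN.

T_AC = 4.137 kN, T_BC = 1.361 kN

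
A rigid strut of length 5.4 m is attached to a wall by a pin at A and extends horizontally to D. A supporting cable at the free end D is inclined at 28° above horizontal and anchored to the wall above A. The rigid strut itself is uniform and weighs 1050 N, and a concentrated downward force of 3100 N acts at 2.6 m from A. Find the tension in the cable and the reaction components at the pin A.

T = 4298 N, A_x = 3795 N, A_y = 2132 N

ΣM about A: T·sin28°·5.4 − 1050·2.7 − 3100·2.6 = 0 → T = 10895/(5.4·0.469472) = 4297.58 ≈ 4298 N.
ΣF_x = 0: A_x − T·cos28° = 0 → A_x = 4297.58 × 0.882948 = 3795 N.
ΣF_y = 0: A_y + T·sin28° − 1050 − 3100 = 0 → A_y = 4150 − 4297.58 × 0.469472 = 2132 N.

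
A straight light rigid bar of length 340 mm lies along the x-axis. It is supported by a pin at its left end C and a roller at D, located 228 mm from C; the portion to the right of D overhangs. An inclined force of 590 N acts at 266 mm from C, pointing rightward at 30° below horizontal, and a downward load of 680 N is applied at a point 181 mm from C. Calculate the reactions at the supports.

Taking moments about C: D_y·228 − 590·sin30°·266 − 680·181 = 0 → D_y = 201550/228 = 883.991 ≈ 884.0 N.
ΣF_y = 0: C_y + 883.991 − 590·sin30° − 680 = 0 → C_y = 91.01 N.
ΣF_x = 0: C_x + 590·cos30° = 0 → C_x = -511.0 N.

C_x = -511.0 N, C_y = 91.01 N, D_y = 884.0 N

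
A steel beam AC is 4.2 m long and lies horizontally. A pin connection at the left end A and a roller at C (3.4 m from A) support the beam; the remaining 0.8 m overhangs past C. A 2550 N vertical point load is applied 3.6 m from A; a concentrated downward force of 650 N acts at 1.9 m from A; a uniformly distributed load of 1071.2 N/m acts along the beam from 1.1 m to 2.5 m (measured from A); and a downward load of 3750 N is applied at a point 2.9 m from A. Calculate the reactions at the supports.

Resultant of the distributed load: 1071.2 × 1.4 = 1499.68 N at 1.8 m from A.
ΣM about A: C_y·3.4 − 2550·3.6 − 650·1.9 − (1071.2·1.4)·1.8 − 3750·2.9 = 0 → C_y = 23989.424/3.4 = 7055.71 ≈ 7056 N.
ΣF_y = 0: A_y + 7055.71 − 2550 − 650 − 1071.2·1.4 − 3750 = 0 → A_y = 1394 N.
ΣF_x = 0: no horizontal applied forces, so A_x = 0.

A_x = 0, A_y = 1394 N, C_y = 7056 N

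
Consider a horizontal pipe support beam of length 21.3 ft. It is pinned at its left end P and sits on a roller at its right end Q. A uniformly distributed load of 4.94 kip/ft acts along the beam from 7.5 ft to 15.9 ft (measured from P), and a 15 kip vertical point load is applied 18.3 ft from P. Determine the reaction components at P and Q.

P_x = 0, P_y = 20.82 kip, Q_y = 35.68 kip

Resultant of the distributed load: 4.94 × 8.4 = 41.496 kip at 11.7 ft from P.
Moments about P: Q_y·21.3 − (4.94·8.4)·11.7 − 15·18.3 = 0 → Q_y = 760.0032/21.3 = 35.6809 ≈ 35.68 kip.
ΣF_y = 0: P_y + 35.6809 − 4.94·8.4 − 15 = 0 → P_y = 20.82 kip.
ΣF_x = 0: no horizontal applied forces, so P_x = 0.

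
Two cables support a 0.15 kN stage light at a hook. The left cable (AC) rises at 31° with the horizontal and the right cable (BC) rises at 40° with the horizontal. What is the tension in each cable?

ΣF_x = 0: −T_AC·cos31° + T_BC·cos40° = 0 → T_BC = 1.11895·T_AC.
ΣF_y = 0: T_AC·sin31° + T_BC·sin40° = 0.15.
Substitute: T_AC·(0.515038 + 1.11895·0.642788) = 0.15 → T_AC = 0.121528 ≈ 0.1215 kN.
Then T_BC = 1.11895 × 0.121528 = 0.1360 kN.

T_AC = 0.1215 kN, T_BC = 0.1360 kN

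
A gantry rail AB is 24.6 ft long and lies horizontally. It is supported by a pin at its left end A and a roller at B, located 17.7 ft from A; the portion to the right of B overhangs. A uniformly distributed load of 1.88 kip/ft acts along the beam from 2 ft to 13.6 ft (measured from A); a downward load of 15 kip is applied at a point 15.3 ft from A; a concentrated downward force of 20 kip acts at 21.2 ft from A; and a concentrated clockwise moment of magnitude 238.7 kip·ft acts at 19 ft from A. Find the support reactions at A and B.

A_x = 0, A_y = -3.209 kip, B_y = 60.02 kip

Resultant of the distributed load: 1.88 × 11.6 = 21.808 kip at 7.8 ft from A.
ΣM about A: B_y·17.7 − (1.88·11.6)·7.8 − 15·15.3 − 20·21.2 − 238.7 = 0 → B_y = 1062.3024/17.7 = 60.0171 ≈ 60.02 kip.
ΣF_y = 0: A_y + 60.0171 − 1.88·11.6 − 15 − 20 = 0 → A_y = -3.209 kip.
ΣF_x = 0: no horizontal applied forces, so A_x = 0.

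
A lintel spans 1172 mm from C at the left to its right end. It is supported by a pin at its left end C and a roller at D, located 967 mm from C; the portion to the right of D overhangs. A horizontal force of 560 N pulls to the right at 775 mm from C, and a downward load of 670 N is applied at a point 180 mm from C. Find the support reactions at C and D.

C_x = -560.0 N, C_y = 545.3 N, D_y = 124.7 N

ΣM about C: D_y·967 − 670·180 = 0 → D_y = 120600/967 = 124.716 ≈ 124.7 N.
ΣF_y = 0: C_y + 124.716 − 670 = 0 → C_y = 545.3 N.
ΣF_x = 0: C_x + 560 = 0 → C_x = -560.0 N.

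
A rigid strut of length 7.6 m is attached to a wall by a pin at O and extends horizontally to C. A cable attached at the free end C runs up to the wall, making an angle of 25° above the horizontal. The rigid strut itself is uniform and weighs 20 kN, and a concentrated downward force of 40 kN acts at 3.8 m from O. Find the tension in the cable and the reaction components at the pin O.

T = 70.99 kN, O_x = 64.34 kN, O_y = 30.00 kN

ΣM about O: T·sin25°·7.6 − 20·3.8 − 40·3.8 = 0 → T = 228/(7.6·0.422618) = 70.9861 ≈ 70.99 kN.
ΣF_x = 0: O_x − T·cos25° = 0 → O_x = 70.9861 × 0.906308 = 64.34 kN.
ΣF_y = 0: O_y + T·sin25° − 20 − 40 = 0 → O_y = 60 − 70.9861 × 0.422618 = 30.00 kN.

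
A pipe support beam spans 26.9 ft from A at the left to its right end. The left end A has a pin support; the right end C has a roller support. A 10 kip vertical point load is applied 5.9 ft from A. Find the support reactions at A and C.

A_x = 0, A_y = 7.807 kip, C_y = 2.193 kip

Moments about A: C_y·26.9 − 10·5.9 = 0 → C_y = 59/26.9 = 2.19331 ≈ 2.193 kip.
ΣF_y = 0: A_y + 2.19331 − 10 = 0 → A_y = 7.807 kip.
ΣF_x = 0: no horizontal applied forces, so A_x = 0.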